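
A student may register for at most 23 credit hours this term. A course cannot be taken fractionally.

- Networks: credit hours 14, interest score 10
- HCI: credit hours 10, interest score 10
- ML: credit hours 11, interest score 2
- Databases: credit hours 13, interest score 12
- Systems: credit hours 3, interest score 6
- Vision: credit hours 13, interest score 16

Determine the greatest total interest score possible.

This is an integer program with binary decision variables.
Allowing fractional choices, the relaxed optimum would be about 29.0, but courses are indivisible.
Systems + Vision: credit hours 3 + 13 = 16 ≤ 23, interest score 6 + 16 = 22.
HCI + Databases: credit hours 10 + 13 = 23 ≤ 23, interest score 10 + 12 = 22.
HCI + Vision: credit hours 10 + 13 = 23 ≤ 23, interest score 10 + 16 = 26.
Best is HCI and Vision with total interest score 26.

26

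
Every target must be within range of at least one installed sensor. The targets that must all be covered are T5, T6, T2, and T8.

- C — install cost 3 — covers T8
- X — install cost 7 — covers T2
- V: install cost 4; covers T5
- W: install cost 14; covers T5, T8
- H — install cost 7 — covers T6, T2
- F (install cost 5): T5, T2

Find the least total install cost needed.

14

The greedy cost-per-new-target heuristic would pick F, C, and H for 15, but a cheaper cover exists.
Choose C, V, and H: together they cover T5, T6, T2, T8 — every target.
Total install cost: 3 + 4 + 7 = 14.
No cover costs less than 14.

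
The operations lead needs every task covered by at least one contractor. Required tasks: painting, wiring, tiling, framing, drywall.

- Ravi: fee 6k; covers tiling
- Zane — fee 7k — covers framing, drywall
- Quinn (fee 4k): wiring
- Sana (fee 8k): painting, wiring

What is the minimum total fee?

The greedy cost-per-new-task heuristic would pick Zane, Quinn, Ravi, and Sana for 25, but a cheaper cover exists.
Choose Ravi, Zane, and Sana: together they cover painting, wiring, tiling, framing, drywall — every task.
Total fee: 6 + 7 + 8 = 21.
No cover costs less than 21.

21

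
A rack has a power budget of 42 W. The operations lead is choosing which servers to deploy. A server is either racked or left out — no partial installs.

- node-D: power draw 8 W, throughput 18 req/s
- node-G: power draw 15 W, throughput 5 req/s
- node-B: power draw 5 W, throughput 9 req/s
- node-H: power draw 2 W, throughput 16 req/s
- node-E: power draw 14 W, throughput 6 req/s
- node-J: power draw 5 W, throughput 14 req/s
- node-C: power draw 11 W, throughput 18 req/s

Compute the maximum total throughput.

75

node-D + node-B + node-H + node-J + node-C: power draw 8 + 5 + 2 + 5 + 11 = 31 ≤ 42, throughput 18 + 9 + 16 + 14 + 18 = 75.
node-D + node-H + node-E + node-J + node-C: power draw 8 + 2 + 14 + 5 + 11 = 40 ≤ 42, throughput 18 + 16 + 6 + 14 + 18 = 72.
node-D + node-G + node-H + node-J + node-C: power draw 8 + 15 + 2 + 5 + 11 = 41 ≤ 42, throughput 18 + 5 + 16 + 14 + 18 = 71.
Best is node-D, node-B, node-H, node-J, and node-C with total throughput 75.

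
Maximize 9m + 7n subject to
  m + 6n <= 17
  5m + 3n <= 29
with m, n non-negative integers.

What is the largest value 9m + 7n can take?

52

(m,n)=(5,1): 1·5+6·1=11≤17, 5·5+3·1=28≤29, objective 52.
(m,n)=(4,2): 1·4+6·2=16≤17, 5·4+3·2=26≤29, objective 50.
(m,n)=(5,0): 1·5+6·0=5≤17, 5·5+3·0=25≤29, objective 45.
(m,n)=(4,1): 1·4+6·1=10≤17, 5·4+3·1=23≤29, objective 43.
Maximum is 52 at (m,n)=(5,1).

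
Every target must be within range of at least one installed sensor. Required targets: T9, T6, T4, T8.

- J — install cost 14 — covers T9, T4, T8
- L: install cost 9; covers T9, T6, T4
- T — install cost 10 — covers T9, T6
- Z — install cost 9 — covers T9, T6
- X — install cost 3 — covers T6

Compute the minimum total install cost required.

17

The greedy cost-per-new-target heuristic would pick L and J for 23, but a cheaper cover exists.
Choose J and X: together they cover T9, T6, T4, T8 — every target.
Total install cost: 14 + 3 = 17.
No cover costs less than 17.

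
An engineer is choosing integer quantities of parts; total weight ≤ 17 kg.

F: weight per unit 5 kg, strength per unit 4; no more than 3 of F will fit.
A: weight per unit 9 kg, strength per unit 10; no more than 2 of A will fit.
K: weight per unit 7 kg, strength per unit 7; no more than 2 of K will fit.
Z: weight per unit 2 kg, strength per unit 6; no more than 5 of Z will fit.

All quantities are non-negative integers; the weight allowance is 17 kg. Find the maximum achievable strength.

This is a bounded integer knapsack.
Take 1×K and 5×Z: weight 17 ≤ 17, strength 1·7 + 5·6 = 37.
Z has the best ratio (6/2) and is taken to its limit of 5; remaining capacity is filled optimally with the others.

37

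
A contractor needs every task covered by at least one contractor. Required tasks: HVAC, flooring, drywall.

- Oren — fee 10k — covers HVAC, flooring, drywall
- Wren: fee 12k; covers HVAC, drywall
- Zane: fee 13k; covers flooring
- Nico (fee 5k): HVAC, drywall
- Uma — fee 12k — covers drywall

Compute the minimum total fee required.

10

The greedy cost-per-new-task heuristic would pick Nico and Oren for 15, but a cheaper cover exists.
Oren alone covers HVAC, flooring, drywall — every task.
Total fee: 10.
No cover costs less than 10.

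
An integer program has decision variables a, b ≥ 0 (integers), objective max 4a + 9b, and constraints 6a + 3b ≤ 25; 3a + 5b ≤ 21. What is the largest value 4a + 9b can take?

Relaxing integrality, the LP optimum is 37.80 at (a,b) = (0, 4.2), which is not an integer point.
(a,b)=(0,4): 6·0+3·4=12≤25, 3·0+5·4=20≤21, objective 36.
(a,b)=(1,3): 6·1+3·3=15≤25, 3·1+5·3=18≤21, objective 31.
(a,b)=(0,3): 6·0+3·3=9≤25, 3·0+5·3=15≤21, objective 27.
Maximum is 36 at (a,b)=(0,4).

36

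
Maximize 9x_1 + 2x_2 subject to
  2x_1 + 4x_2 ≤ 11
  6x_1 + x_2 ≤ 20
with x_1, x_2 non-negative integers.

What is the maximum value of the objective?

29

(x_1,x_2)=(3,1): 2·3+4·1=10≤11, 6·3+1·1=19≤20, objective 29.
(x_1,x_2)=(3,0): 2·3+4·0=6≤11, 6·3+1·0=18≤20, objective 27.
No feasible integer point exceeds 29.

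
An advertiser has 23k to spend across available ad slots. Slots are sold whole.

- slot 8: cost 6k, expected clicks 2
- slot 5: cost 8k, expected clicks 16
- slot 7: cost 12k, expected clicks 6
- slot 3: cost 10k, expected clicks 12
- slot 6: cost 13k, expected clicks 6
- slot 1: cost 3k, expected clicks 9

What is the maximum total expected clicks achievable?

Take slot 5, slot 3, and slot 1: cost 8 + 10 + 3 = 21 ≤ 23, expected clicks 16 + 12 + 9 = 37.
No other feasible combination does better.

37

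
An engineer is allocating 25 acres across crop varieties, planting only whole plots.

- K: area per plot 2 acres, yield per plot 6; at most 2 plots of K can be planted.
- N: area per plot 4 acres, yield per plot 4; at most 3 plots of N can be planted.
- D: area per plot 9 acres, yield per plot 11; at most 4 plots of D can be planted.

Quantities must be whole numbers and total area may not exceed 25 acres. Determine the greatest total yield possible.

K has the best ratio (6/2); taking only K gives at most 2×6 = 12 (stopped by the supply cap of 2).
Mixing does better — 2×K, 3×N, and 1×D: area 25 ≤ 25, yield 2·6 + 3·4 + 1·11 = 35.

35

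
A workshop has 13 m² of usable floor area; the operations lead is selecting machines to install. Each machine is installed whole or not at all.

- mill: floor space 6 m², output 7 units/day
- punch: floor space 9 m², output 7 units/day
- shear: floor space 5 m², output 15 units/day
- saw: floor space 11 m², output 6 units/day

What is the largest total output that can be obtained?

shear: floor space 5 ≤ 13, output 15.
mill + shear: floor space 6 + 5 = 11 ≤ 13, output 7 + 15 = 22.
mill: floor space 6 ≤ 13, output 7.
Best is mill and shear with total output 22.

22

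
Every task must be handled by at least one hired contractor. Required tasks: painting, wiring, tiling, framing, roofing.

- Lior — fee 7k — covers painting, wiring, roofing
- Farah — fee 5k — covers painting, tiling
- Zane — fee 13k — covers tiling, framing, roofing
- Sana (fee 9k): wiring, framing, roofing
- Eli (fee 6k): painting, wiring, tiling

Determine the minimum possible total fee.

14

This is a weighted set-cover instance.
The greedy cost-per-new-task heuristic would pick Eli and Sana for 15, but a cheaper cover exists.
Choose Farah and Sana: together they cover painting, wiring, tiling, framing, roofing — every task.
Total fee: 5 + 9 = 14.
No cover costs less than 14.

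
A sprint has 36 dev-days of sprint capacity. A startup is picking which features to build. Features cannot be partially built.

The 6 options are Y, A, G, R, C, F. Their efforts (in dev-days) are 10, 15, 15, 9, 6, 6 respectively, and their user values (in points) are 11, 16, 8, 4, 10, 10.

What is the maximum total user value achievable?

Allowing fractional choices, the relaxed optimum would be about 45.9, but features are indivisible.
Y + A + F: effort 10 + 15 + 6 = 31 ≤ 36, user value 11 + 16 + 10 = 37.
A + R + C + F: effort 15 + 9 + 6 + 6 = 36 ≤ 36, user value 16 + 4 + 10 + 10 = 40.
Y + A + C: effort 10 + 15 + 6 = 31 ≤ 36, user value 11 + 16 + 10 = 37.
Best is A, R, C, and F with total user value 40.

40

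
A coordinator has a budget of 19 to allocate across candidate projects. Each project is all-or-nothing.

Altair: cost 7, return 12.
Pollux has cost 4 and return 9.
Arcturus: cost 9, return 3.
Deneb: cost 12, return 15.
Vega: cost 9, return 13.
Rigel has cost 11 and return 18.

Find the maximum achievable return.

Treat it as a binary knapsack problem.
Allowing fractional choices, the relaxed optimum would be about 34.1, but projects are indivisible.
Altair + Deneb: cost 7 + 12 = 19 ≤ 19, return 12 + 15 = 27.
Pollux + Rigel: cost 4 + 11 = 15 ≤ 19, return 9 + 18 = 27.
Altair + Rigel: cost 7 + 11 = 18 ≤ 19, return 12 + 18 = 30.
Best is Altair and Rigel with total return 30.

30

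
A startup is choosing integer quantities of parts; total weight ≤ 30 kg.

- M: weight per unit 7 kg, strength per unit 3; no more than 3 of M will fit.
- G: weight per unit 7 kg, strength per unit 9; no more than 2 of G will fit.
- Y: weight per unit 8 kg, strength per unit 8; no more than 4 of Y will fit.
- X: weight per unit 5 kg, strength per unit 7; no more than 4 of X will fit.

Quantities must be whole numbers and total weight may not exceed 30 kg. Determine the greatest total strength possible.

X has the best ratio (7/5); taking only X gives at most 4×7 = 28 (stopped by the supply cap of 4).
Mixing does better — 2×G and 3×X: weight 29 ≤ 30, strength 2·9 + 3·7 = 39.

39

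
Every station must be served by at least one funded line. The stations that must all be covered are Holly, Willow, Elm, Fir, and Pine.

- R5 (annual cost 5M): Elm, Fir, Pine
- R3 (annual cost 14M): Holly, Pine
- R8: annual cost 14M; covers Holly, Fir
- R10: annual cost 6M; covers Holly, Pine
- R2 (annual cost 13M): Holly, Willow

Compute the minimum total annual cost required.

18

This is an integer covering problem.
Choose R5 and R2: together they cover Holly, Willow, Elm, Fir, Pine — every station.
Total annual cost: 5 + 13 = 18.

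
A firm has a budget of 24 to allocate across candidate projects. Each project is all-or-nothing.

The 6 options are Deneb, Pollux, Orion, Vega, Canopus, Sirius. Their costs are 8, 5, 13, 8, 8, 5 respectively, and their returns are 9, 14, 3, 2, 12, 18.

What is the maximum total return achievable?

Take Pollux, Canopus, and Sirius: cost 5 + 8 + 5 = 18 ≤ 24, return 14 + 12 + 18 = 44.
No other feasible combination does better.

44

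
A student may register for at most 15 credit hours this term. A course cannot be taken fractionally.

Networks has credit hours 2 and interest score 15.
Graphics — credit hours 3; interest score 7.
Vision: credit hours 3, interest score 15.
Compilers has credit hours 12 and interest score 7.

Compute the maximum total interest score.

37

Networks + Graphics: credit hours 2 + 3 = 5 ≤ 15, interest score 15 + 7 = 22.
Networks + Vision: credit hours 2 + 3 = 5 ≤ 15, interest score 15 + 15 = 30.
Networks + Graphics + Vision: credit hours 2 + 3 + 3 = 8 ≤ 15, interest score 15 + 7 + 15 = 37.
Best is Networks, Graphics, and Vision with total interest score 37.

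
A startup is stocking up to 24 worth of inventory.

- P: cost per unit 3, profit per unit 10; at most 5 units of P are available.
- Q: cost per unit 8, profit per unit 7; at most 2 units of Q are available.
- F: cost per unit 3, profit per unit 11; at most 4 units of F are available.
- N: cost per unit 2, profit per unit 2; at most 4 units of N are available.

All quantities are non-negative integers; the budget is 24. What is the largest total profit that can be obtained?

84

This is a bounded integer knapsack.
5×P and 3×F: cost 24 ≤ 24, profit 5·10 + 3·11 = 83.
4×P and 4×F: cost 24 ≤ 24, profit 4·10 + 4·11 = 84.
Best is 84.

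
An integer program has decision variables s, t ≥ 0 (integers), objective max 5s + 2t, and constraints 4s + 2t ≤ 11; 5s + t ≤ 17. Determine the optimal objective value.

(s,t)=(2,1): 4·2+2·1=10≤11, 5·2+1·1=11≤17, objective 12.
(s,t)=(2,0): 4·2+2·0=8≤11, 5·2+1·0=10≤17, objective 10.
(s,t)=(1,2): 4·1+2·2=8≤11, 5·1+1·2=7≤17, objective 9.
No feasible integer point exceeds 12.

12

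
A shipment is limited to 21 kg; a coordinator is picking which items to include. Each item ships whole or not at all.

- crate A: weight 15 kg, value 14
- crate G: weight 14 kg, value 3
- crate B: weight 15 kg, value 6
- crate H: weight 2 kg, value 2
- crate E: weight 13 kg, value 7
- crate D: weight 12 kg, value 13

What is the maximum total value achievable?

Take crate A and crate H: weight 15 + 2 = 17 ≤ 21, value 14 + 2 = 16.
No other feasible combination does better.

16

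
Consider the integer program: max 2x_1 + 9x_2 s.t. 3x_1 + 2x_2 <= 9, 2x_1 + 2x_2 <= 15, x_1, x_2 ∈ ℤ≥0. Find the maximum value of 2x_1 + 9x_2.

(x_1,x_2)=(0,4): 3·0+2·4=8≤9, 2·0+2·4=8≤15, objective 36.
(x_1,x_2)=(1,3): 3·1+2·3=9≤9, 2·1+2·3=8≤15, objective 29.
Maximum is 36 at (x_1,x_2)=(0,4).

36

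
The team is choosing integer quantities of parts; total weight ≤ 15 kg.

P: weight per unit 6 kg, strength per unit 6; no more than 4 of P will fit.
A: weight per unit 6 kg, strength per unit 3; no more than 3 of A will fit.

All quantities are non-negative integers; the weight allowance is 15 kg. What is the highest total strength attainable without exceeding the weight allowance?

This is a bounded integer knapsack.
P has the best ratio (6/6); taking only P gives at most 2×6 = 12 (stopped by the weight limit).
Optimal: 2×P: weight 12 ≤ 15, strength 2·6 = 12.

12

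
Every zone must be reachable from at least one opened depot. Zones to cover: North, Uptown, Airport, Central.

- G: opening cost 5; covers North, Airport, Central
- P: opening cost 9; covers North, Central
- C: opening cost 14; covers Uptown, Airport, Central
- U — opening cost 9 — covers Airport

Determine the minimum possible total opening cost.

19

Choose G and C: together they cover North, Uptown, Airport, Central — every zone.
Total opening cost: 5 + 14 = 19.
No cover costs less than 19.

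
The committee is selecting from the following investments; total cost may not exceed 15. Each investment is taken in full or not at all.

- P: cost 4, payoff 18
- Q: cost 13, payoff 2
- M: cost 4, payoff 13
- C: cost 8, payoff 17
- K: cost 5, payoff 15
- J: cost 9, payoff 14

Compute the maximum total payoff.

46

Treat it as a binary knapsack problem.
P + M + K: cost 4 + 4 + 5 = 13 ≤ 15, payoff 18 + 13 + 15 = 46.
P + K: cost 4 + 5 = 9 ≤ 15, payoff 18 + 15 = 33.
P + C: cost 4 + 8 = 12 ≤ 15, payoff 18 + 17 = 35.
Best is P, M, and K with total payoff 46.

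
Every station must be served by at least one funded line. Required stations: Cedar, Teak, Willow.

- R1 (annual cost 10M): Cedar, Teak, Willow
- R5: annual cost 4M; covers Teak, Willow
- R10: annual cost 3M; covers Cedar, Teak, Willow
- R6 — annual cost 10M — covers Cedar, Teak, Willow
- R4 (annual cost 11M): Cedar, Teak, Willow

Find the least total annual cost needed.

3

This is an integer covering problem.
R10 alone covers Cedar, Teak, Willow — every station.
Total annual cost: 3.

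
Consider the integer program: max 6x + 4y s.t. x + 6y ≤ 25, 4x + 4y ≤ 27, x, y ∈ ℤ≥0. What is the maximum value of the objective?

36

The continuous relaxation peaks at (6.75, 0) with value 40.50; rounding to a feasible lattice point costs some objective.
(x,y)=(6,0): 1·6+6·0=6≤25, 4·6+4·0=24≤27, objective 36.
(x,y)=(5,1): 1·5+6·1=11≤25, 4·5+4·1=24≤27, objective 34.
The best lattice point is (6,0), giving 36.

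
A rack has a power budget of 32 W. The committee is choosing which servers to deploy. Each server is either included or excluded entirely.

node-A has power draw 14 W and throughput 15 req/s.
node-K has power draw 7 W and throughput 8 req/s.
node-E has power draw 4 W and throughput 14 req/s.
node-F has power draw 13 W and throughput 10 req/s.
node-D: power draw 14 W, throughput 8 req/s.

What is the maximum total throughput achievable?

39

Treat it as a binary knapsack problem.
Allowing fractional choices, the relaxed optimum would be about 42.4, but servers are indivisible.
node-A + node-K + node-E: power draw 14 + 7 + 4 = 25 ≤ 32, throughput 15 + 8 + 14 = 37.
node-A + node-E + node-F: power draw 14 + 4 + 13 = 31 ≤ 32, throughput 15 + 14 + 10 = 39.
Best is node-A, node-E, and node-F with total throughput 39.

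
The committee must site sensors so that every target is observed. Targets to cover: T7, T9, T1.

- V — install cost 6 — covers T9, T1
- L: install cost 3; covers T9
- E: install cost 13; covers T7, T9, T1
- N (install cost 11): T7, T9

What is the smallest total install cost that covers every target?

13

The greedy cost-per-new-target heuristic would pick V and N for 17, but a cheaper cover exists.
E alone covers T7, T9, T1 — every target.
Total install cost: 13.
No cover costs less than 13.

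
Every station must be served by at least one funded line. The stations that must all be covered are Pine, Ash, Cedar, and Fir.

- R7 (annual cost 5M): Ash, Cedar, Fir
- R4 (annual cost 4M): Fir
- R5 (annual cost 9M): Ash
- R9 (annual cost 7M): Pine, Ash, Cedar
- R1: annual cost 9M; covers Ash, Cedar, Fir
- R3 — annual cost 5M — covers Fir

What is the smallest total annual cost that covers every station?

11

This is an integer covering problem.
The greedy cost-per-new-station heuristic would pick R7 and R9 for 12, but a cheaper cover exists.
Choose R4 and R9: together they cover Pine, Ash, Cedar, Fir — every station.
Total annual cost: 4 + 7 = 11.
No cover costs less than 11.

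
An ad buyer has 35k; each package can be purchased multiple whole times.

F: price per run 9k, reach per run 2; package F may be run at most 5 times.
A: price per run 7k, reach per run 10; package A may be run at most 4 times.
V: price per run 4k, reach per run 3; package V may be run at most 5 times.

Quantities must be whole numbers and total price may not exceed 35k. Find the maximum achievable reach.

43

Take 4×A and 1×V: price 32 ≤ 35, reach 4·10 + 1·3 = 43.
A has the best ratio (10/7) and is taken to its limit of 4; remaining capacity is filled optimally with the others.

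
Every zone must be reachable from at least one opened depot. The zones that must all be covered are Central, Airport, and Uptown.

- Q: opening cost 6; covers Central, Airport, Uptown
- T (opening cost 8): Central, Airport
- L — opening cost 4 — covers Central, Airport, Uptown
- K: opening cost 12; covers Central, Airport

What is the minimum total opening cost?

4

L alone covers Central, Airport, Uptown — every zone.
Total opening cost: 4.
No cover costs less than 4.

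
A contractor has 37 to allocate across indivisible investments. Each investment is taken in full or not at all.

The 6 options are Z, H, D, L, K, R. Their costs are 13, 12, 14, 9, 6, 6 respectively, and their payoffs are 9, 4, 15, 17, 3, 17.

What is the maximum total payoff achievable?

52

This is a 0-1 knapsack instance.
Take D, L, K, and R: cost 14 + 9 + 6 + 6 = 35 ≤ 37, payoff 15 + 17 + 3 + 17 = 52.
No other feasible combination does better.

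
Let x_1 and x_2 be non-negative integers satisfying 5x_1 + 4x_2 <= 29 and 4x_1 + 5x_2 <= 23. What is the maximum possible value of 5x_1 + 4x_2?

25

Relaxing integrality, the LP optimum is 28.75 at (x_1,x_2) = (5.75, 0), which is not an integer point.
(x_1,x_2)=(5,0): 5·5+4·0=25≤29, 4·5+5·0=20≤23, objective 25.
(x_1,x_2)=(4,1): 5·4+4·1=24≤29, 4·4+5·1=21≤23, objective 24.
(x_1,x_2)=(4,0): 5·4+4·0=20≤29, 4·4+5·0=16≤23, objective 20.
Maximum is 25 at (x_1,x_2)=(5,0).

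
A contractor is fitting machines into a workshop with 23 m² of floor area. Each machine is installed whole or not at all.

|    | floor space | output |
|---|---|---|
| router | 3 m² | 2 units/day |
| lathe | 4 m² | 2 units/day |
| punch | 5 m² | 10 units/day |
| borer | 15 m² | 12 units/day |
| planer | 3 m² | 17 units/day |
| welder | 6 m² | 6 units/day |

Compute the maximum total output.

Treat it as a binary knapsack problem.
router + lathe + punch + planer + welder: floor space 3 + 4 + 5 + 3 + 6 = 21 ≤ 23, output 2 + 2 + 10 + 17 + 6 = 37.
punch + borer + planer: floor space 5 + 15 + 3 = 23 ≤ 23, output 10 + 12 + 17 = 39.
Best is punch, borer, and planer with total output 39.

39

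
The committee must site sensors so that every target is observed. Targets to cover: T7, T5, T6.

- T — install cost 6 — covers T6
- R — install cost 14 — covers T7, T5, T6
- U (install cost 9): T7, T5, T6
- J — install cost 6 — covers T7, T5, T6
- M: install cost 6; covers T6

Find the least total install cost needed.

J alone covers T7, T5, T6 — every target.
Total install cost: 6.

6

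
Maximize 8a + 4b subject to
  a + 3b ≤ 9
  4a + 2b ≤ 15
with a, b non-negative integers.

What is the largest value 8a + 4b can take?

The continuous relaxation peaks at (3.75, 0) with value 30.00; rounding to a feasible lattice point costs some objective.
(a,b)=(3,1): 1·3+3·1=6≤9, 4·3+2·1=14≤15, objective 28.
(a,b)=(3,0): 1·3+3·0=3≤9, 4·3+2·0=12≤15, objective 24.
(a,b)=(2,2): 1·2+3·2=8≤9, 4·2+2·2=12≤15, objective 24.
(a,b)=(2,1): 1·2+3·1=5≤9, 4·2+2·1=10≤15, objective 20.
Maximum is 28 at (a,b)=(3,1).

28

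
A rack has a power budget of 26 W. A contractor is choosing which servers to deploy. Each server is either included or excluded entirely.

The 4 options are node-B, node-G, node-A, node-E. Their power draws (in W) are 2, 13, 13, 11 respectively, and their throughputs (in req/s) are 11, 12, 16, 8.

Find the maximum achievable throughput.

Allowing fractional choices, the relaxed optimum would be about 37.2, but servers are indivisible.
node-B + node-A + node-E: power draw 2 + 13 + 11 = 26 ≤ 26, throughput 11 + 16 + 8 = 35.
node-B + node-G + node-E: power draw 2 + 13 + 11 = 26 ≤ 26, throughput 11 + 12 + 8 = 31.
node-G + node-A: power draw 13 + 13 = 26 ≤ 26, throughput 12 + 16 = 28.
Best is node-B, node-A, and node-E with total throughput 35.

35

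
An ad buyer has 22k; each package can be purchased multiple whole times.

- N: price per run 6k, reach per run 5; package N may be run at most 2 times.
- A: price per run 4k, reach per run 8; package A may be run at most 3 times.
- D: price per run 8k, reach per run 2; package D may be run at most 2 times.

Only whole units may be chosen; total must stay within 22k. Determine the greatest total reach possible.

Take 1×N and 3×A: price 18 ≤ 22, reach 1·5 + 3·8 = 29.
A has the best ratio (8/4) and is taken to its limit of 3; remaining capacity is filled optimally with the others.

29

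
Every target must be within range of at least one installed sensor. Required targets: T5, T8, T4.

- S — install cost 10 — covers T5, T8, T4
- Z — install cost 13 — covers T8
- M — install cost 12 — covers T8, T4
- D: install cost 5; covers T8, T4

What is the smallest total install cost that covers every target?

10

S alone covers T5, T8, T4 — every target.
Total install cost: 10.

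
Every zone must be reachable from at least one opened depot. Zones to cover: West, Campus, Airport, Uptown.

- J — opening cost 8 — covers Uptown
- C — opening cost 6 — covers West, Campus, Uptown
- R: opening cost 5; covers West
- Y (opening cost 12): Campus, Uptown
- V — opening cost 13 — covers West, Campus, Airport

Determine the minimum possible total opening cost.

19

Choose C and V: together they cover West, Campus, Airport, Uptown — every zone.
Total opening cost: 6 + 13 = 19.
No cover costs less than 19.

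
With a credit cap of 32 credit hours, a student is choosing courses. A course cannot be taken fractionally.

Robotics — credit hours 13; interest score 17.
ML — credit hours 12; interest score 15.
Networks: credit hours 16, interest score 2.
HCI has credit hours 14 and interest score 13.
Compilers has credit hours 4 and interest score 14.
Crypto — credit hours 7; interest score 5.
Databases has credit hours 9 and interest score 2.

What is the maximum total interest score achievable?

46

Allowing fractional choices, the relaxed optimum would be about 48.8, but courses are indivisible.
Robotics + HCI + Compilers: credit hours 13 + 14 + 4 = 31 ≤ 32, interest score 17 + 13 + 14 = 44.
Robotics + ML + Compilers: credit hours 13 + 12 + 4 = 29 ≤ 32, interest score 17 + 15 + 14 = 46.
Best is Robotics, ML, and Compilers with total interest score 46.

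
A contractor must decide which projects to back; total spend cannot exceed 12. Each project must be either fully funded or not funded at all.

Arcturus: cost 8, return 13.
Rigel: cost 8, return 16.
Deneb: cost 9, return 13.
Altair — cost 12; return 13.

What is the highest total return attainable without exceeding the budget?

Take Rigel: cost 8 ≤ 12, return 16.
No other feasible combination does better.

16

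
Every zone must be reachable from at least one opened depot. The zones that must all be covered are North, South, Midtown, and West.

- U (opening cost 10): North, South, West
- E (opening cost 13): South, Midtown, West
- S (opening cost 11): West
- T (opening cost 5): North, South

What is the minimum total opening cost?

18

This is an integer covering problem.
Choose E and T: together they cover North, South, Midtown, West — every zone.
Total opening cost: 13 + 5 = 18.
No cover costs less than 18.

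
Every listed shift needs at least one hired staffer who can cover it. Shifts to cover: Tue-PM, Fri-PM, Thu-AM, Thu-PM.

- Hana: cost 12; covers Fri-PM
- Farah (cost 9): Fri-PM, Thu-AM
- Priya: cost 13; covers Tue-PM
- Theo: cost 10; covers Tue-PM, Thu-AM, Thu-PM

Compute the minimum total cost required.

19

This is a weighted set-cover instance.
Choose Farah and Theo: together they cover Tue-PM, Fri-PM, Thu-AM, Thu-PM — every shift.
Total cost: 9 + 10 = 19.
No cover costs less than 19.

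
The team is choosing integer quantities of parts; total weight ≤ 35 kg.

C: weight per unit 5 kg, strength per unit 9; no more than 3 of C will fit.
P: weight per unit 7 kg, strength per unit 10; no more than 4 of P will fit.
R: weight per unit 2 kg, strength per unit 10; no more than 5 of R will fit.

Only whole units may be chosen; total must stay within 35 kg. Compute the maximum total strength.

88

2×C, 2×P, and 5×R: weight 34 ≤ 35, strength 2·9 + 2·10 + 5·10 = 88.
3×C, 1×P, and 5×R: weight 32 ≤ 35, strength 3·9 + 1·10 + 5·10 = 87.
Best is 88.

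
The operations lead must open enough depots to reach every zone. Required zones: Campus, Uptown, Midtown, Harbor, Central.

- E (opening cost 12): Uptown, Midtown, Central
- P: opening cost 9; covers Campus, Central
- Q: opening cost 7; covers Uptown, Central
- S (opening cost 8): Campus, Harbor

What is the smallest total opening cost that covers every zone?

The greedy cost-per-new-zone heuristic would pick Q, S, and E for 27, but a cheaper cover exists.
Choose E and S: together they cover Campus, Uptown, Midtown, Harbor, Central — every zone.
Total opening cost: 12 + 8 = 20.
No cover costs less than 20.

20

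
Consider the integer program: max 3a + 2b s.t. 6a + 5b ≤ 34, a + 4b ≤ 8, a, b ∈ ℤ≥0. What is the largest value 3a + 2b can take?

15

Relaxing integrality, the LP optimum is 17.00 at (a,b) = (5.67, 0), which is not an integer point.
(a,b)=(5,0) is feasible, giving 15.
(a,b)=(4,1) is feasible, giving 14.
(a,b)=(4,0) is feasible, giving 12.
No feasible integer point exceeds 15.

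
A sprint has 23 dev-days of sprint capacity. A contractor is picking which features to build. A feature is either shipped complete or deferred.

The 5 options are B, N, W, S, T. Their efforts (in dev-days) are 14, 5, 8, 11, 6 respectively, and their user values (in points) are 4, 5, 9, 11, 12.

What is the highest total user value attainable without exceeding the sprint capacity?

28

Allowing fractional choices, the relaxed optimum would be about 30.0, but features are indivisible.
S + T: effort 11 + 6 = 17 ≤ 23, user value 11 + 12 = 23.
N + W + T: effort 5 + 8 + 6 = 19 ≤ 23, user value 5 + 9 + 12 = 26.
N + S + T: effort 5 + 11 + 6 = 22 ≤ 23, user value 5 + 11 + 12 = 28.
Best is N, S, and T with total user value 28.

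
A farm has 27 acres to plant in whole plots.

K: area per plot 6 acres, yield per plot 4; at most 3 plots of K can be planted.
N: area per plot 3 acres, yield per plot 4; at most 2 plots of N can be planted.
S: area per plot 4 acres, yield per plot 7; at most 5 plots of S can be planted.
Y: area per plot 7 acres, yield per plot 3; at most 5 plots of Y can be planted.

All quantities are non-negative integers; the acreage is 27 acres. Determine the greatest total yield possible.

43

S has the best ratio (7/4); taking only S gives at most 5×7 = 35 (stopped by the supply cap of 5).
Mixing does better — 2×N and 5×S: area 26 ≤ 27, yield 2·4 + 5·7 = 43.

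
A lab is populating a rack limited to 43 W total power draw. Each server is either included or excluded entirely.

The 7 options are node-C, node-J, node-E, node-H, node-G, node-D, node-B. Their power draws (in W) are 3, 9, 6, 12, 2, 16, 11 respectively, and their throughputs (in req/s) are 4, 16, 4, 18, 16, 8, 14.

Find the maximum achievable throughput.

72

node-C + node-J + node-H + node-G + node-B: power draw 3 + 9 + 12 + 2 + 11 = 37 ≤ 43, throughput 4 + 16 + 18 + 16 + 14 = 68.
node-J + node-E + node-H + node-G + node-B: power draw 9 + 6 + 12 + 2 + 11 = 40 ≤ 43, throughput 16 + 4 + 18 + 16 + 14 = 68.
node-C + node-J + node-E + node-H + node-G + node-B: power draw 3 + 9 + 6 + 12 + 2 + 11 = 43 ≤ 43, throughput 4 + 16 + 4 + 18 + 16 + 14 = 72.
Best is node-C, node-J, node-E, node-H, node-G, and node-B with total throughput 72.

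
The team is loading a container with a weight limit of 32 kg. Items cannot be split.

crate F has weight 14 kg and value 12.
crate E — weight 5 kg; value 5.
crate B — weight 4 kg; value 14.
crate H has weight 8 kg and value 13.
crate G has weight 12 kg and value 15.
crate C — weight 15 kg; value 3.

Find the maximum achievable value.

crate E + crate B + crate H + crate G: weight 5 + 4 + 8 + 12 = 29 ≤ 32, value 5 + 14 + 13 + 15 = 47.
crate F + crate E + crate B + crate H: weight 14 + 5 + 4 + 8 = 31 ≤ 32, value 12 + 5 + 14 + 13 = 44.
crate B + crate H + crate G: weight 4 + 8 + 12 = 24 ≤ 32, value 14 + 13 + 15 = 42.
Best is crate E, crate B, crate H, and crate G with total value 47.

47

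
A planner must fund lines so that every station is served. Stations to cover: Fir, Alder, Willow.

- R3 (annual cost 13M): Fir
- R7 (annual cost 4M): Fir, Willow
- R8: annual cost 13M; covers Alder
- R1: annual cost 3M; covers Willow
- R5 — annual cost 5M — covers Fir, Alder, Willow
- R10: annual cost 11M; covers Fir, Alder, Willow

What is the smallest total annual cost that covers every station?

R5 alone covers Fir, Alder, Willow — every station.
Total annual cost: 5.
No cover costs less than 5.

5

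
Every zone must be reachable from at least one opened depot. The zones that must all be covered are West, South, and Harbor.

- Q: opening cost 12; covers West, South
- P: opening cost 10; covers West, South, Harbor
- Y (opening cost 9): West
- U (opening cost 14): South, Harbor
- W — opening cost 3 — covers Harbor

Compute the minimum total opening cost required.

The greedy cost-per-new-zone heuristic would pick W and P for 13, but a cheaper cover exists.
P alone covers West, South, Harbor — every zone.
Total opening cost: 10.
No cover costs less than 10.

10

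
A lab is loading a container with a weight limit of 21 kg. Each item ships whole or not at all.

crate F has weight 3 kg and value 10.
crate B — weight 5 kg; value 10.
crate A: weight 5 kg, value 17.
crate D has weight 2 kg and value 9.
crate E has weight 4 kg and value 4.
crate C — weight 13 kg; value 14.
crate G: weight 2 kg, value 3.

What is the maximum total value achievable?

Allowing fractional choices, the relaxed optimum would be about 53.3, but items are indivisible.
crate F + crate B + crate A + crate D + crate G: weight 3 + 5 + 5 + 2 + 2 = 17 ≤ 21, value 10 + 10 + 17 + 9 + 3 = 49.
crate F + crate B + crate A + crate D + crate E: weight 3 + 5 + 5 + 2 + 4 = 19 ≤ 21, value 10 + 10 + 17 + 9 + 4 = 50.
crate F + crate B + crate A + crate D + crate E + crate G: weight 3 + 5 + 5 + 2 + 4 + 2 = 21 ≤ 21, value 10 + 10 + 17 + 9 + 4 + 3 = 53.
Best is crate F, crate B, crate A, crate D, crate E, and crate G with total value 53.

53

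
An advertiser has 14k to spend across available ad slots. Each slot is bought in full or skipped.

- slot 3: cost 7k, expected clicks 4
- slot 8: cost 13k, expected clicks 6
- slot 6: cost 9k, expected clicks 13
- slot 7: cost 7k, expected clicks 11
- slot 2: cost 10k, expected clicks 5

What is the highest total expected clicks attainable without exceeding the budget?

Take slot 3 and slot 7: cost 7 + 7 = 14 ≤ 14, expected clicks 4 + 11 = 15.
No other feasible combination does better.

15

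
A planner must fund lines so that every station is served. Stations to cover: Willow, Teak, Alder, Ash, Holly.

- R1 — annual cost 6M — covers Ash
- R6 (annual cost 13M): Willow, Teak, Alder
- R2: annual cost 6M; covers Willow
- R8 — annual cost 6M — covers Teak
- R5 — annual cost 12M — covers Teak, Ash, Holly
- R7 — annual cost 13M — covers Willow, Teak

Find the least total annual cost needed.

25

Choose R6 and R5: together they cover Willow, Teak, Alder, Ash, Holly — every station.
Total annual cost: 13 + 12 = 25.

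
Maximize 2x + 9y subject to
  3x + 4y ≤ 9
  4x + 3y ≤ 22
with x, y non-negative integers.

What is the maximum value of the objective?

Relaxing integrality, the LP optimum is 20.25 at (x,y) = (0, 2.25), which is not an integer point.
(x,y)=(0,2) is feasible, giving 18.
(x,y)=(1,1) is feasible, giving 11.
(x,y)=(0,1) is feasible, giving 9.
No feasible integer point exceeds 18.

18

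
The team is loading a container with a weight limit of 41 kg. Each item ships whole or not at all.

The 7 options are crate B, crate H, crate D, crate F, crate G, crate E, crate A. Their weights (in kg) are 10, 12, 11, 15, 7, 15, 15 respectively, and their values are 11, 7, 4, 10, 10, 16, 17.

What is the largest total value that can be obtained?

This is a 0-1 knapsack instance.
Take crate B, crate E, and crate A: weight 10 + 15 + 15 = 40 ≤ 41, value 11 + 16 + 17 = 44.
No other feasible combination does better.

44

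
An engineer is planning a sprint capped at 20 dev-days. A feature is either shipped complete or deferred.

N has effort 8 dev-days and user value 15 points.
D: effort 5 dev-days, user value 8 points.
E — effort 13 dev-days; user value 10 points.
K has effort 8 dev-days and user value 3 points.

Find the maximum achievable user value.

23

Allowing fractional choices, the relaxed optimum would be about 28.4, but features are indivisible.
N + D: effort 8 + 5 = 13 ≤ 20, user value 15 + 8 = 23.
N + K: effort 8 + 8 = 16 ≤ 20, user value 15 + 3 = 18.
Best is N and D with total user value 23.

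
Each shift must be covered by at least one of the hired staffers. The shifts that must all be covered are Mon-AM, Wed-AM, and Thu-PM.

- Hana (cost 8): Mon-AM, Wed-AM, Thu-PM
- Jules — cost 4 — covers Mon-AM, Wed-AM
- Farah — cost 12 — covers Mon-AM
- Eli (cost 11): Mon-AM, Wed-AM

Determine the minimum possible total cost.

8

The greedy cost-per-new-shift heuristic would pick Jules and Hana for 12, but a cheaper cover exists.
Hana alone covers Mon-AM, Wed-AM, Thu-PM — every shift.
Total cost: 8.
No cover costs less than 8.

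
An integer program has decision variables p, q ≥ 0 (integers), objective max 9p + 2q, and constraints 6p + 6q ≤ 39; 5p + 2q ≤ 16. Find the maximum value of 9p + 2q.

27

The continuous relaxation peaks at (3.2, 0) with value 28.80; rounding to a feasible lattice point costs some objective.
(p,q)=(3,0): 6·3+6·0=18≤39, 5·3+2·0=15≤16, objective 27.
(p,q)=(2,1): 6·2+6·1=18≤39, 5·2+2·1=12≤16, objective 20.
(p,q)=(2,0): 6·2+6·0=12≤39, 5·2+2·0=10≤16, objective 18.
The best lattice point is (3,0), giving 27.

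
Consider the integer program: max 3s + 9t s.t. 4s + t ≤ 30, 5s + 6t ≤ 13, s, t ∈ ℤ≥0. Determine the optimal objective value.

18

The continuous relaxation peaks at (0, 2.17) with value 19.50; rounding to a feasible lattice point costs some objective.
(s,t)=(0,2): 4·0+1·2=2≤30, 5·0+6·2=12≤13, objective 18.
(s,t)=(1,1): 4·1+1·1=5≤30, 5·1+6·1=11≤13, objective 12.
(s,t)=(0,1): 4·0+1·1=1≤30, 5·0+6·1=6≤13, objective 9.
No feasible integer point exceeds 18.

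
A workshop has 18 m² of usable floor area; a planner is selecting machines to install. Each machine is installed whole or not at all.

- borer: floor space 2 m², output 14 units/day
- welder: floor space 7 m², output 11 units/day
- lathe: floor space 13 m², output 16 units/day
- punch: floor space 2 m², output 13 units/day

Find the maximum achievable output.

43

Take borer, lathe, and punch: floor space 2 + 13 + 2 = 17 ≤ 18, output 14 + 16 + 13 = 43.
No other feasible combination does better.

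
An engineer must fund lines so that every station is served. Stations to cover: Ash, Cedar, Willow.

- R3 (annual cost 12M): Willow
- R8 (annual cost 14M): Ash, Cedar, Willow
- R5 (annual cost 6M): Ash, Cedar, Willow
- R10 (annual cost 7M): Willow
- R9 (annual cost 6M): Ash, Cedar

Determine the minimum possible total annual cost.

6

This is a weighted set-cover instance.
R5 alone covers Ash, Cedar, Willow — every station.
Total annual cost: 6.
No cover costs less than 6.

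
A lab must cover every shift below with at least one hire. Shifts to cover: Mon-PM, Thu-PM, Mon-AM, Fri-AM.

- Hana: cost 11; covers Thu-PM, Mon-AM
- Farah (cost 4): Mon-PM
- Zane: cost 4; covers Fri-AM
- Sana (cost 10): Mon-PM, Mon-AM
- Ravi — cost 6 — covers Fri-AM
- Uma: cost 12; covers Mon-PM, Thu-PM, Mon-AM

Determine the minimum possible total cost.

Choose Zane and Uma: together they cover Mon-PM, Thu-PM, Mon-AM, Fri-AM — every shift.
Total cost: 4 + 12 = 16.

16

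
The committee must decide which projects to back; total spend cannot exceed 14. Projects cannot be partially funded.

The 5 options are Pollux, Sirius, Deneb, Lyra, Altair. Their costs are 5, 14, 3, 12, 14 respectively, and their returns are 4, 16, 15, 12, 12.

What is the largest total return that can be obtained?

19

Take Pollux and Deneb: cost 5 + 3 = 8 ≤ 14, return 4 + 15 = 19.
No other feasible combination does better.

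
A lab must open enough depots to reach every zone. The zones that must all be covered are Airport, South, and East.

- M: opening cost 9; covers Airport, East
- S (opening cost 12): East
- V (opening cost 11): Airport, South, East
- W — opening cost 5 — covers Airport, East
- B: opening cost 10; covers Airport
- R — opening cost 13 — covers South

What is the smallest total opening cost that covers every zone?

11

The greedy cost-per-new-zone heuristic would pick W and V for 16, but a cheaper cover exists.
V alone covers Airport, South, East — every zone.
Total opening cost: 11.
No cover costs less than 11.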